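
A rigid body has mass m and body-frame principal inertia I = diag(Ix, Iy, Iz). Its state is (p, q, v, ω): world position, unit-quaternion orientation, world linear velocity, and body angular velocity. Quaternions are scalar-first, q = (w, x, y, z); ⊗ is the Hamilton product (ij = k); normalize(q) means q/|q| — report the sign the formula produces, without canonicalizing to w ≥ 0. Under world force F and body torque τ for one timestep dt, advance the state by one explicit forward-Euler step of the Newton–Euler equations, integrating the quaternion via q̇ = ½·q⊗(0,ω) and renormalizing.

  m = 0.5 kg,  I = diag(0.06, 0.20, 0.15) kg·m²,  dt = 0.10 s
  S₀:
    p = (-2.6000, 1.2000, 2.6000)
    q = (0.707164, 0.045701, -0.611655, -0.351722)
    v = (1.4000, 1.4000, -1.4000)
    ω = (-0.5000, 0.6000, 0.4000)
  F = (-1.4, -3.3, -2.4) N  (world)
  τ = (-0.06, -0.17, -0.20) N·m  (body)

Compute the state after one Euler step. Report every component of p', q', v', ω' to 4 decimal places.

p' = (-2.4600, 1.3400, 2.4600)
q' = (0.7330, 0.0263, -0.5820, -0.3512)
v' = (1.1200, 0.7400, -1.8800)
ω' = (-0.5800, 0.5060, 0.2947)

gyro term ω×Iω = (-0.0120, 0.0180, -0.0420)
angular accel α = (-0.8000, -0.9400, -1.0533)
ω' = ω + α·dt = (-0.5800, 0.5060, 0.2947)
q⊗(0,ω) = (0.5305323, -0.3872108, 0.5818790, 0.0044587)
q + ½dt·q⊗(0,ω), renormalized = (0.7330, 0.0263, -0.5820, -0.3512)
a = (-2.8000, -6.6000, -4.8000)
p + v·dt = (-2.4600, 1.3400, 2.4600)
new velocity v' = (1.1200, 0.7400, -1.8800)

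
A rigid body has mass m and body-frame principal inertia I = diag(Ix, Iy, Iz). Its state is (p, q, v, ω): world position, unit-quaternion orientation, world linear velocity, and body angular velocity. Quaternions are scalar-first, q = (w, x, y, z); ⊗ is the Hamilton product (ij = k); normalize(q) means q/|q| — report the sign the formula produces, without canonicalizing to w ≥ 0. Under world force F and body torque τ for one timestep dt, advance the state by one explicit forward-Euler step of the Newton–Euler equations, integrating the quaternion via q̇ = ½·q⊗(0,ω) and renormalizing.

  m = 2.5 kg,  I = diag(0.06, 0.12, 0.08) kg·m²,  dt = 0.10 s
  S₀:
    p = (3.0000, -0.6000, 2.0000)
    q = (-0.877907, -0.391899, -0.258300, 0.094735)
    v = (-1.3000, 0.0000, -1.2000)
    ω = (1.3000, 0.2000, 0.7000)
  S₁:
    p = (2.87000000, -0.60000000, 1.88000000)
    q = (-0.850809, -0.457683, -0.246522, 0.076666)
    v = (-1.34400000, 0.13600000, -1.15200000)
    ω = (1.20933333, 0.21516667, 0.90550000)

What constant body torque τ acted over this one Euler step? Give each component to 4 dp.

τ = (-0.0600, 0.0000, 0.1800)

rate change Δω = (-0.09066667, 0.01516667, 0.20550000)
τ = I·(Δω/dt) + ω₀×(Iω₀) = (-0.0600, 0.0000, 0.1800)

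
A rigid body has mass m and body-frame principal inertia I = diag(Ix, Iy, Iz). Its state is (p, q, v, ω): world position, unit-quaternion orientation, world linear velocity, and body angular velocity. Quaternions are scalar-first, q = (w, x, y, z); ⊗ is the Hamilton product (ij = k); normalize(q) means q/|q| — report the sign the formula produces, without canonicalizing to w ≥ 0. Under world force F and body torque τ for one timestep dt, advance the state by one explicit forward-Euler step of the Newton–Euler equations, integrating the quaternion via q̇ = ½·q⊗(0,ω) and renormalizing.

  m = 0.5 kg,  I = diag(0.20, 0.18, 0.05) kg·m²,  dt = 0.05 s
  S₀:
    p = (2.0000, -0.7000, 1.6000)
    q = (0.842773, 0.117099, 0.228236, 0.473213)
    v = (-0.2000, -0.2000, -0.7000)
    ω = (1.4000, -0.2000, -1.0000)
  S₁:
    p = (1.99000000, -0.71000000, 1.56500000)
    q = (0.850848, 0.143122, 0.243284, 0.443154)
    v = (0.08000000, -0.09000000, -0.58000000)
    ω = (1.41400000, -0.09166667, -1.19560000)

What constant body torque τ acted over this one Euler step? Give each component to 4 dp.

τ = (0.0300, 0.1800, -0.1900)

Δω = ω₁−ω₀ = (0.01400000, 0.10833333, -0.19560000)
τ = I·(Δω/dt) + ω₀×(Iω₀) = (0.0300, 0.1800, -0.1900)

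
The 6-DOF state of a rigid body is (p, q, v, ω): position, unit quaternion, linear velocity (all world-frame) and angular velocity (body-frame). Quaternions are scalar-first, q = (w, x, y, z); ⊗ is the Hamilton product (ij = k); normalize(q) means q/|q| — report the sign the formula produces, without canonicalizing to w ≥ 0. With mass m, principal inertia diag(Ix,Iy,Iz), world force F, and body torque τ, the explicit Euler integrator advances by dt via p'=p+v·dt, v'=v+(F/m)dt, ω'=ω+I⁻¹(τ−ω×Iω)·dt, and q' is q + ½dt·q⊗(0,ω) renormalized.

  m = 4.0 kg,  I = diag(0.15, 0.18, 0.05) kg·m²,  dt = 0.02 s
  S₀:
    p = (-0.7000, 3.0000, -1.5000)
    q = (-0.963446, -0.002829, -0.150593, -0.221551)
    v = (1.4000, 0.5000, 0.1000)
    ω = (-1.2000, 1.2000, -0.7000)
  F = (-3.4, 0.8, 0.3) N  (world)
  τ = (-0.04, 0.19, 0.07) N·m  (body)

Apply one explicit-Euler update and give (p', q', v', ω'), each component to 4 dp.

linear accel F/m = (-0.8500, 0.2000, 0.0750)
p + v·dt = (-0.6720, 3.0100, -1.4980)
new velocity v' = (1.3830, 0.5040, 0.1015)
gyro term ω×Iω = (0.1092, 0.0840, -0.0432)
angular accel α = (-0.9947, 0.5889, 2.2640)
ω' = ω + α·dt = (-1.2199, 1.2118, -0.6547)
2q̇ = q⊗(0,ω) = (0.0222311, 1.5274115, -0.8922543, 0.4903058)
q' = normalize(q + ½dt·q⊗(0,ω)) = (-0.9631, 0.0124, -0.1595, -0.2166)

p' = (-0.6720, 3.0100, -1.4980)
q' = (-0.9631, 0.0124, -0.1595, -0.2166)
v' = (1.3830, 0.5040, 0.1015)
ω' = (-1.2199, 1.2118, -0.6547)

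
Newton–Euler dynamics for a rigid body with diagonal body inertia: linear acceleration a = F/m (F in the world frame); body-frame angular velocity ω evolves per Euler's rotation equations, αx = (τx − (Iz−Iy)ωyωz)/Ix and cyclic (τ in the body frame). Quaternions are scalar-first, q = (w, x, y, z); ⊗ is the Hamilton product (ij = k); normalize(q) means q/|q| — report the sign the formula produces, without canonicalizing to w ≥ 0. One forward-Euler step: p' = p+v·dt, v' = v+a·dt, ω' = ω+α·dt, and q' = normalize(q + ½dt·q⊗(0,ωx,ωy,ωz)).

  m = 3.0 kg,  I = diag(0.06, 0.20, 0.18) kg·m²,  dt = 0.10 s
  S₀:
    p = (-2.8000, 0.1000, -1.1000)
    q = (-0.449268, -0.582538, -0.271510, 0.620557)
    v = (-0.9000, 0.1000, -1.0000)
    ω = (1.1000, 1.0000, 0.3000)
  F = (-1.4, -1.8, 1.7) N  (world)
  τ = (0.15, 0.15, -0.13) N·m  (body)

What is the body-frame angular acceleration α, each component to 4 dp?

ω×(Iω) gyroscopic = (-0.0060, -0.0396, 0.1540)
α = I⁻¹(τ − ω×Iω) = (2.6000, 0.9480, -1.5778)

α = (2.6000, 0.9480, -1.5778)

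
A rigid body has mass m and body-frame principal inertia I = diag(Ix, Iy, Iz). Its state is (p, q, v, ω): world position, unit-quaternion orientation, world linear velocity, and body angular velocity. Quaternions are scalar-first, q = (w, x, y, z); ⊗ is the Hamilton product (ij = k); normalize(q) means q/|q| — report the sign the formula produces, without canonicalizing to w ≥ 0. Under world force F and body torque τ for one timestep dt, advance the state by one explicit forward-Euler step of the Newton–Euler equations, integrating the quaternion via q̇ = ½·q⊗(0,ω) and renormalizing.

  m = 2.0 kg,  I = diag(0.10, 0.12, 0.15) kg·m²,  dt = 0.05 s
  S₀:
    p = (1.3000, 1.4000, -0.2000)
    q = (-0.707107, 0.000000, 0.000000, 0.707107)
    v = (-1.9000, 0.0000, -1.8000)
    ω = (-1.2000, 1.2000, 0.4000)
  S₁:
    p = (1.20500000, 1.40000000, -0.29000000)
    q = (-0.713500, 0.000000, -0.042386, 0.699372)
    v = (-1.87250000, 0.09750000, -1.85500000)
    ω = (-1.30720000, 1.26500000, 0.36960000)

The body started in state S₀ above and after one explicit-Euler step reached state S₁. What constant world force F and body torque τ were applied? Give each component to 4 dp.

Δv = v₁−v₀ = (0.02750000, 0.09750000, -0.05500000)
F = m·Δv/dt = (1.1000, 3.9000, -2.2000)
rate change Δω = (-0.10720000, 0.06500000, -0.03040000)
I·α + gyro = (-0.2000, 0.1800, -0.1200)

F = (1.1000, 3.9000, -2.2000)
τ = (-0.2000, 0.1800, -0.1200)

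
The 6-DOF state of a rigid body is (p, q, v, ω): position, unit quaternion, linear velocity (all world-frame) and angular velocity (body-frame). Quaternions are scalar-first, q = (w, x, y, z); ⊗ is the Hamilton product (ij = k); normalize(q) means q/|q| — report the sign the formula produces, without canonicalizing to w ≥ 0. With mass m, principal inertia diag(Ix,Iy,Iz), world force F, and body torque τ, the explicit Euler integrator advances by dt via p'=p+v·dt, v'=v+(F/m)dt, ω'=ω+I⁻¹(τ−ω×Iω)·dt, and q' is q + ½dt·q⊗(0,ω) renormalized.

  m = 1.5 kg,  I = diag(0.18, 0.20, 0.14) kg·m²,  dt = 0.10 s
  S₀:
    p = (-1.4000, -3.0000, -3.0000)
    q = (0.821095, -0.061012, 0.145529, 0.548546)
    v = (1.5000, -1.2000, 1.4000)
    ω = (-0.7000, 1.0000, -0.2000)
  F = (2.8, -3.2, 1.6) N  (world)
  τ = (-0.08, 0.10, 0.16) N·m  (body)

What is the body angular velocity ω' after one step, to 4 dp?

precession coupling ω×(Iω) = (0.0120, 0.0056, -0.0140)
α = I⁻¹(τ − ω×Iω) = (-0.5111, 0.4720, 1.2429)
ω' = ω + α·dt = (-0.7511, 1.0472, -0.0757)

ω' = (-0.7511, 1.0472, -0.0757)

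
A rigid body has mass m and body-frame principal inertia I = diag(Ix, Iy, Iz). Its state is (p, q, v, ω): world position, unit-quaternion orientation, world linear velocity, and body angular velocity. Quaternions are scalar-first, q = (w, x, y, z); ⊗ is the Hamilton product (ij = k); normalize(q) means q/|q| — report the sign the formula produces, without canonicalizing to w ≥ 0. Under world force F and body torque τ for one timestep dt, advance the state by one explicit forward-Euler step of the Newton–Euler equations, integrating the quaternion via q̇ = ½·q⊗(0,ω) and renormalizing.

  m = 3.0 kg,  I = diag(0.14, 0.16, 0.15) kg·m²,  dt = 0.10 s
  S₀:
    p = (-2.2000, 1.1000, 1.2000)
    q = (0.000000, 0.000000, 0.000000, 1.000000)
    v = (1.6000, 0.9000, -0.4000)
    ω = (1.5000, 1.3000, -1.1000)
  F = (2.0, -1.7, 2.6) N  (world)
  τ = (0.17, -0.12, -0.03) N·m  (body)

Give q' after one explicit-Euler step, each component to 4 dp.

q' = (0.0546, -0.0646, 0.0745, 0.9936)

Hamilton product q⊗(0,ω) = (1.1000000, -1.3000000, 1.5000000, 0.0000000)
q + ½dt·q⊗(0,ω), renormalized = (0.0546, -0.0646, 0.0745, 0.9936)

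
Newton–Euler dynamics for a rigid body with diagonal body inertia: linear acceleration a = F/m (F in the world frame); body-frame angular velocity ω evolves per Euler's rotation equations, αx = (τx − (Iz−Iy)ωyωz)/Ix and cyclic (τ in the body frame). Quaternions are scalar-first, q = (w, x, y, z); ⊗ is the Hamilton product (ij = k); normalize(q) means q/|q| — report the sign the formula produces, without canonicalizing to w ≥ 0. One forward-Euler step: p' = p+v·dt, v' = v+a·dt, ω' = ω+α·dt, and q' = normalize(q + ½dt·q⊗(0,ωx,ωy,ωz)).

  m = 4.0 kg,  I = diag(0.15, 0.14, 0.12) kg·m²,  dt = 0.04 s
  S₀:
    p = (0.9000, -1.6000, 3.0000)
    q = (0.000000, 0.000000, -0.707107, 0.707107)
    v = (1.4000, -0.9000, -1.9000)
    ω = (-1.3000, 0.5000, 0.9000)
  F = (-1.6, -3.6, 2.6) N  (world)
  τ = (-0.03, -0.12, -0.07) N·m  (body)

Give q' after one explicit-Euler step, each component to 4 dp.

2q̇ = q⊗(0,ω) = (-0.2828428, -0.9899498, -0.9192391, -0.9192391)
q' = normalize(q + ½dt·q⊗(0,ω)) = (-0.0057, -0.0198, -0.7251, 0.6883)

q' = (-0.0057, -0.0198, -0.7251, 0.6883)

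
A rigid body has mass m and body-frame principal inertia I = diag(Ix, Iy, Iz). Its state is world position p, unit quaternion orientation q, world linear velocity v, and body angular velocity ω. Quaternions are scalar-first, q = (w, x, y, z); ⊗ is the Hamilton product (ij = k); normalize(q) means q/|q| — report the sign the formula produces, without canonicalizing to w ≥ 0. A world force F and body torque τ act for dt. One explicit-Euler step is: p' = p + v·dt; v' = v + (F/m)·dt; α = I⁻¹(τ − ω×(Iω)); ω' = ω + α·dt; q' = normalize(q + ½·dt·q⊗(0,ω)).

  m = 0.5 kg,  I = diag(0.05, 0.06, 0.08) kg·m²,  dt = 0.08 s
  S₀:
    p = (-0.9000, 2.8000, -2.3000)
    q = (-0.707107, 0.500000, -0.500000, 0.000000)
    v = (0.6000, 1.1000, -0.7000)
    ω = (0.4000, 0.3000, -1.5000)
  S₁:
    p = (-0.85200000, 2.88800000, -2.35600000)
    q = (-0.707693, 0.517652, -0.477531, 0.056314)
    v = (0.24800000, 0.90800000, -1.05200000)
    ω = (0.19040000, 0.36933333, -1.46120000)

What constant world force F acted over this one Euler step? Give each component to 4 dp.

Δv = v₁−v₀ = (-0.35200000, -0.19200000, -0.35200000)
applied force F = (-2.2000, -1.2000, -2.2000)

F = (-2.2000, -1.2000, -2.2000)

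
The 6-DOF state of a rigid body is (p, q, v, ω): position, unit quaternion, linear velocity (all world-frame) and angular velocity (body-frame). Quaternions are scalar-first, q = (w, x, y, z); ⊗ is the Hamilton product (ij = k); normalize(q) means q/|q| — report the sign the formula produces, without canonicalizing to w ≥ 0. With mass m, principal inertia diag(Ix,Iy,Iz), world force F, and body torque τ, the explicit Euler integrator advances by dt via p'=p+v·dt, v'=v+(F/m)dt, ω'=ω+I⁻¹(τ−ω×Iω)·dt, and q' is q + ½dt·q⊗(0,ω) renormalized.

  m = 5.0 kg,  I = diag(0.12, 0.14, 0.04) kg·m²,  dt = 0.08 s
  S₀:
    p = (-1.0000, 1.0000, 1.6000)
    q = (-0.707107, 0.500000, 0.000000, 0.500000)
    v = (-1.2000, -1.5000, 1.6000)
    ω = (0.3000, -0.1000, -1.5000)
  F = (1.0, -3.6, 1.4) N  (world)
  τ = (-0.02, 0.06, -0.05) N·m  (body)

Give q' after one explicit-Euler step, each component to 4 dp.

q⊗(0,ω) = (0.6000000, -0.1621321, 0.9707107, 1.0106605)
q' = normalize(q + ½dt·q⊗(0,ω)) = (-0.6818, 0.4926, 0.0388, 0.5394)

q' = (-0.6818, 0.4926, 0.0388, 0.5394)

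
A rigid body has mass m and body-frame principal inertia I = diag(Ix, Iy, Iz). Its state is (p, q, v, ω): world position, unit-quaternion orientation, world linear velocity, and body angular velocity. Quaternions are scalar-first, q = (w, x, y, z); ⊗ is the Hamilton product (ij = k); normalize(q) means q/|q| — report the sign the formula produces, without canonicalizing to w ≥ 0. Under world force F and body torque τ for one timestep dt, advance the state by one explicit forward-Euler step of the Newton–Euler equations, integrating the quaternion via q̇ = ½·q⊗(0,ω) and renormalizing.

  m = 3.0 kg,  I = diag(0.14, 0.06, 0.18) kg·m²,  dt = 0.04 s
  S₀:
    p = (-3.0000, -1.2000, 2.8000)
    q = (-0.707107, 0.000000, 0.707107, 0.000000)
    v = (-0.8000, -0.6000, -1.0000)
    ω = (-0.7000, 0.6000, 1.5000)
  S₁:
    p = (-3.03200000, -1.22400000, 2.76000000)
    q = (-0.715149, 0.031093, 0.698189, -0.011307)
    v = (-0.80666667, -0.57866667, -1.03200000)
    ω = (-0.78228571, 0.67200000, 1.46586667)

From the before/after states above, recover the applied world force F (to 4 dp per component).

velocity change Δv = (-0.00666667, 0.02133333, -0.03200000)
m·(v₁−v₀)/dt = (-0.5000, 1.6000, -2.4000)

F = (-0.5000, 1.6000, -2.4000)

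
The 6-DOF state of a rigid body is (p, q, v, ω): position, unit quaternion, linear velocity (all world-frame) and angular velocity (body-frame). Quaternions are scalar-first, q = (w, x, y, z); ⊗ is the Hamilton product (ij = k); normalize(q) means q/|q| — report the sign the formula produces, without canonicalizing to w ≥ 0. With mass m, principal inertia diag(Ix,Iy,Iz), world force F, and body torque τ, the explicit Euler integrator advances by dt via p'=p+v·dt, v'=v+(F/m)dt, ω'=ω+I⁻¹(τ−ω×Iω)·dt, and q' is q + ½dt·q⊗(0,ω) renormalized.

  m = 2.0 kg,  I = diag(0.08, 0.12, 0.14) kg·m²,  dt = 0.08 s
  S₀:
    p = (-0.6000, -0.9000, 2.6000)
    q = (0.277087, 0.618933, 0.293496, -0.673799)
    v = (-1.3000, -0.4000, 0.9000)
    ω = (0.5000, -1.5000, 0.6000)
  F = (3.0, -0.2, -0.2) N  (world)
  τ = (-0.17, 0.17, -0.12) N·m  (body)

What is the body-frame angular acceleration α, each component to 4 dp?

ω×(Iω) gyroscopic = (-0.0180, -0.0180, -0.0300)
angular accel α = (-1.9000, 1.5667, -0.6429)

α = (-1.9000, 1.5667, -0.6429)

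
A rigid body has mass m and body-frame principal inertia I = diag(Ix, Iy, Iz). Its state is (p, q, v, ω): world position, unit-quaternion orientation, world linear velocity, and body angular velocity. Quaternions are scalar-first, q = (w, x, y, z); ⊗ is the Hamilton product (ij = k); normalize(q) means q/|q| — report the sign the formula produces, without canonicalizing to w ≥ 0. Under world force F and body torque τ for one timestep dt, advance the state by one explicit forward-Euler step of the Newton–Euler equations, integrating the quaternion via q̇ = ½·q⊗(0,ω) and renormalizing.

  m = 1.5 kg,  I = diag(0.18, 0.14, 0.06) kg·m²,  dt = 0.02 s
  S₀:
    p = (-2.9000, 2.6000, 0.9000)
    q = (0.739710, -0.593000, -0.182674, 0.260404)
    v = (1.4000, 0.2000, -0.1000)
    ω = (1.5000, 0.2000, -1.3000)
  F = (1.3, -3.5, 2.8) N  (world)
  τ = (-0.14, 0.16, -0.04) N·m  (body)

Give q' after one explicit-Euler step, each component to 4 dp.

Hamilton product q⊗(0,ω) = (1.2645600, 1.2949604, -0.2323520, -0.8062120)
updated quaternion q' = (0.7522, -0.5799, -0.1850, 0.2523)

q' = (0.7522, -0.5799, -0.1850, 0.2523)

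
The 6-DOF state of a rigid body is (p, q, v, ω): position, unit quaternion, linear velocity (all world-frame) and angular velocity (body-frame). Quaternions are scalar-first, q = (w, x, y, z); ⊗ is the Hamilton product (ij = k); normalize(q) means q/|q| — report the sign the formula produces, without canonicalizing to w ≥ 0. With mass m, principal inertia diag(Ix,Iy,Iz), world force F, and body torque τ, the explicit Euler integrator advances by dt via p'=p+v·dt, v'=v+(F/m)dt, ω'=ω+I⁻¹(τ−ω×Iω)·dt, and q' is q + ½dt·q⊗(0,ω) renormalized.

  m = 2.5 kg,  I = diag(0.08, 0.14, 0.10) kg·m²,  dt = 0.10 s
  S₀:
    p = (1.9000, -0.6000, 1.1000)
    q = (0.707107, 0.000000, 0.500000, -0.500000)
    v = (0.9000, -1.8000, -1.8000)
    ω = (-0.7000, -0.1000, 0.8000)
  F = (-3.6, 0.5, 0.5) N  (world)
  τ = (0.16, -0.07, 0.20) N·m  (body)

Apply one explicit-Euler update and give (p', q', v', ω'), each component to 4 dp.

p' = p + v·dt = (1.9900, -0.7800, 0.9200)
new velocity v' = (0.7560, -1.7800, -1.7800)
α = I⁻¹(τ − ω×Iω) = (1.9600, -0.5800, 1.9580)
ω + α·dt = (-0.5040, -0.1580, 0.9958)
Hamilton product q⊗(0,ω) = (0.4500000, -0.1449749, 0.2792893, 0.9156856)
q + ½dt·q⊗(0,ω), renormalized = (0.7286, -0.0072, 0.5132, -0.4536)

p' = (1.9900, -0.7800, 0.9200)
q' = (0.7286, -0.0072, 0.5132, -0.4536)
v' = (0.7560, -1.7800, -1.7800)
ω' = (-0.5040, -0.1580, 0.9958)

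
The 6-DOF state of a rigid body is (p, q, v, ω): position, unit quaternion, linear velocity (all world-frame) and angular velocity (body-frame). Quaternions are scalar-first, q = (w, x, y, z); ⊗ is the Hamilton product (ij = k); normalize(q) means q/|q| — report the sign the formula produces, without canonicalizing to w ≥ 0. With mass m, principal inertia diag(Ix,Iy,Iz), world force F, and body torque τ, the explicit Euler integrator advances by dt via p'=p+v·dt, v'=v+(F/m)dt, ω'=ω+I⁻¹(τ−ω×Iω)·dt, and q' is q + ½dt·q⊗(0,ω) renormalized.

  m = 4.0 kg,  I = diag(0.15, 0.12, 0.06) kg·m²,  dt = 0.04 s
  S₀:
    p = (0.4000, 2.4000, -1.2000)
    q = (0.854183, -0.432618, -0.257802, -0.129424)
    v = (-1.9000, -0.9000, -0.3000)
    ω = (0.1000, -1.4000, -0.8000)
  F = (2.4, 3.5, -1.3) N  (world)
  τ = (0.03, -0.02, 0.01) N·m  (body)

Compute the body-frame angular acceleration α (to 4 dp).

α = (0.6480, -0.1067, 0.0967)

precession coupling ω×(Iω) = (-0.0672, -0.0072, 0.0042)
angular accel α = (0.6480, -0.1067, 0.0967)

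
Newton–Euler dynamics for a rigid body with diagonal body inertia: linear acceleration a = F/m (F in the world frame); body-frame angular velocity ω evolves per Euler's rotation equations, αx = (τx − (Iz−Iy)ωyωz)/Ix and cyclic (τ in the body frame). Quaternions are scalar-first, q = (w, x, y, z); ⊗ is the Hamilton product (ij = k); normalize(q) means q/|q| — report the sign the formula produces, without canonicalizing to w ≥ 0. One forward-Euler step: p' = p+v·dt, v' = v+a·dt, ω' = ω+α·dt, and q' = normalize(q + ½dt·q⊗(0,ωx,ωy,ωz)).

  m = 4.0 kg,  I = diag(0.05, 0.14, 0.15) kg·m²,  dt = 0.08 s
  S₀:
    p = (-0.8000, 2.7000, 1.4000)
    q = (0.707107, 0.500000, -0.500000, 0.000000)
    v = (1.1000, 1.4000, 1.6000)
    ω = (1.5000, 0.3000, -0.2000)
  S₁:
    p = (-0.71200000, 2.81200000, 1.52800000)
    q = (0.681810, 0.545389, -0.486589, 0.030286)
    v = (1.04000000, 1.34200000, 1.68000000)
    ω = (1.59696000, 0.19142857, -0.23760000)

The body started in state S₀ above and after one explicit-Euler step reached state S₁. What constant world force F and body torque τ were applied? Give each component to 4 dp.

F = (-3.0000, -2.9000, 4.0000)
τ = (0.0600, -0.1600, -0.0300)

rate change Δω = (0.09696000, -0.10857143, -0.03760000)
ω₀×(Iω₀) = (-0.0006, 0.0300, 0.0405)
τ = I·(Δω/dt) + ω₀×(Iω₀) = (0.0600, -0.1600, -0.0300)
Δv = v₁−v₀ = (-0.06000000, -0.05800000, 0.08000000)
applied force F = (-3.0000, -2.9000, 4.0000)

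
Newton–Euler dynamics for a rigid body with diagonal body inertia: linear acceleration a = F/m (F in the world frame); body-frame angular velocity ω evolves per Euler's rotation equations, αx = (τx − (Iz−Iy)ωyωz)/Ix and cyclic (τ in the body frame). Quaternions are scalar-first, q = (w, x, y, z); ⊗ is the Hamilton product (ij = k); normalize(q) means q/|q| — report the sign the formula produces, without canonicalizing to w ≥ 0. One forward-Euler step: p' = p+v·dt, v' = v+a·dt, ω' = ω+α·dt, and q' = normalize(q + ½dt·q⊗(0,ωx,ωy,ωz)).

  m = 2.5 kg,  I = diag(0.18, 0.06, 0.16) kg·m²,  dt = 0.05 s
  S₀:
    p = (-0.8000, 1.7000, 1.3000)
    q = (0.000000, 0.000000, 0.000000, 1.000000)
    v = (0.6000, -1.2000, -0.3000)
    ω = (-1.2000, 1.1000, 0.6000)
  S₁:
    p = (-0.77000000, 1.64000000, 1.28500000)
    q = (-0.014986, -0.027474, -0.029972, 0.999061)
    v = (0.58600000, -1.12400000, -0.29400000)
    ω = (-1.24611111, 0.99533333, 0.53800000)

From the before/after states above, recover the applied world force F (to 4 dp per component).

F = (-0.7000, 3.8000, 0.3000)

v₁ − v₀ = (-0.01400000, 0.07600000, 0.00600000)
F = m·Δv/dt = (-0.7000, 3.8000, 0.3000)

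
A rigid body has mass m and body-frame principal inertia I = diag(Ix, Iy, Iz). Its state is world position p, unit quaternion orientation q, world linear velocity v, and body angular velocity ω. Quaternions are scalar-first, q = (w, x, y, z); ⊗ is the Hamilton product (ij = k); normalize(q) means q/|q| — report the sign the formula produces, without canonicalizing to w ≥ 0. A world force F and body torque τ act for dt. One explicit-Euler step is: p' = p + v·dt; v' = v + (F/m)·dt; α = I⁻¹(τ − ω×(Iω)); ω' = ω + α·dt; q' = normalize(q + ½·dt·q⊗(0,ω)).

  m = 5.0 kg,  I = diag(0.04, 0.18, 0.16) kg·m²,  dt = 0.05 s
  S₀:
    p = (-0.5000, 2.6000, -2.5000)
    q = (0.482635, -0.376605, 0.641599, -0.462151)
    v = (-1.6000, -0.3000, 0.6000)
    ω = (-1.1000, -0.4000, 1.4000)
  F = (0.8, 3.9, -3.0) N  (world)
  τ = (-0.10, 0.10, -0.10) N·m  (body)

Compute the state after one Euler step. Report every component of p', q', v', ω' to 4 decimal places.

p' = (-0.5800, 2.5850, -2.4700)
q' = (0.4944, -0.3717, 0.6620, -0.4234)
v' = (-1.5920, -0.2610, 0.5700)
ω' = (-1.2390, -0.4236, 1.3495)

precession coupling ω×(Iω) = (0.0112, 0.1848, 0.0616)
angular accel α = (-2.7800, -0.4711, -1.0100)
ω + α·dt = (-1.2390, -0.4236, 1.3495)
Hamilton product q⊗(0,ω) = (0.4893855, 0.1824797, 0.8425591, 1.5320899)
updated quaternion q' = (0.4944, -0.3717, 0.6620, -0.4234)
new position p' = (-0.5800, 2.5850, -2.4700)
v' = v + a·dt = (-1.5920, -0.2610, 0.5700)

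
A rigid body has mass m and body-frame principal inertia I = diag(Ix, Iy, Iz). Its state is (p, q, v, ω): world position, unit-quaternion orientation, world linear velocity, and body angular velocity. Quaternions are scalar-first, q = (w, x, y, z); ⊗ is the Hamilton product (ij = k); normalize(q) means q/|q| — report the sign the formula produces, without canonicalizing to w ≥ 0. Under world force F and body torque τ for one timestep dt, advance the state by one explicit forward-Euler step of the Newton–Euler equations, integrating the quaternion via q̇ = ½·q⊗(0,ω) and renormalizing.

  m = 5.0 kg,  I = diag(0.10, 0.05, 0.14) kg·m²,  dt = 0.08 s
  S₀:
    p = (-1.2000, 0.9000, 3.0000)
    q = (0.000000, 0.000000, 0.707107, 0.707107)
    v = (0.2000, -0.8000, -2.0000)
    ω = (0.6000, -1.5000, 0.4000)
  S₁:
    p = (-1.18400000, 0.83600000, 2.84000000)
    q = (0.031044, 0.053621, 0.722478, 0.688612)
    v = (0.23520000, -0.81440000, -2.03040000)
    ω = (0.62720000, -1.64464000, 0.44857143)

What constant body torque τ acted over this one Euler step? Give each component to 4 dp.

ω₁ − ω₀ = (0.02720000, -0.14464000, 0.04857143)
τ = I·(Δω/dt) + ω₀×(Iω₀) = (-0.0200, -0.1000, 0.1300)

τ = (-0.0200, -0.1000, 0.1300)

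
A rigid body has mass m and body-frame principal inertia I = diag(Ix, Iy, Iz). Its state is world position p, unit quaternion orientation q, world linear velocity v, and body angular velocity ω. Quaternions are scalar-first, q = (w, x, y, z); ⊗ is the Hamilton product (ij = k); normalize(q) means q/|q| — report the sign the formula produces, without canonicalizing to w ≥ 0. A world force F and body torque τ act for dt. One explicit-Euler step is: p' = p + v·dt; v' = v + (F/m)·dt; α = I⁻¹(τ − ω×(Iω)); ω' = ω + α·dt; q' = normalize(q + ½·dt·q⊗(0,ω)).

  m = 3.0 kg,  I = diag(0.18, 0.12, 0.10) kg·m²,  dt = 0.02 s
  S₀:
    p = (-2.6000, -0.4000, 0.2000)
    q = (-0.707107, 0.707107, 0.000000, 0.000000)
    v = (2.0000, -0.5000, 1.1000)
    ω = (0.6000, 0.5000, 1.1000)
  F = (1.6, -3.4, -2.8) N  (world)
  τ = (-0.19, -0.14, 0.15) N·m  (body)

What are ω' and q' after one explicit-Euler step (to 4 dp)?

ω' = (0.5801, 0.4679, 1.1336)
q' = (-0.7113, 0.7028, -0.0113, -0.0042)

precession coupling ω×(Iω) = (-0.0110, 0.0528, -0.0180)
angular accel α = (-0.9944, -1.6067, 1.6800)
ω' = ω + α·dt = (0.5801, 0.4679, 1.1336)
Hamilton product q⊗(0,ω) = (-0.4242642, -0.4242642, -1.1313712, -0.4242642)
q' = normalize(q + ½dt·q⊗(0,ω)) = (-0.7113, 0.7028, -0.0113, -0.0042)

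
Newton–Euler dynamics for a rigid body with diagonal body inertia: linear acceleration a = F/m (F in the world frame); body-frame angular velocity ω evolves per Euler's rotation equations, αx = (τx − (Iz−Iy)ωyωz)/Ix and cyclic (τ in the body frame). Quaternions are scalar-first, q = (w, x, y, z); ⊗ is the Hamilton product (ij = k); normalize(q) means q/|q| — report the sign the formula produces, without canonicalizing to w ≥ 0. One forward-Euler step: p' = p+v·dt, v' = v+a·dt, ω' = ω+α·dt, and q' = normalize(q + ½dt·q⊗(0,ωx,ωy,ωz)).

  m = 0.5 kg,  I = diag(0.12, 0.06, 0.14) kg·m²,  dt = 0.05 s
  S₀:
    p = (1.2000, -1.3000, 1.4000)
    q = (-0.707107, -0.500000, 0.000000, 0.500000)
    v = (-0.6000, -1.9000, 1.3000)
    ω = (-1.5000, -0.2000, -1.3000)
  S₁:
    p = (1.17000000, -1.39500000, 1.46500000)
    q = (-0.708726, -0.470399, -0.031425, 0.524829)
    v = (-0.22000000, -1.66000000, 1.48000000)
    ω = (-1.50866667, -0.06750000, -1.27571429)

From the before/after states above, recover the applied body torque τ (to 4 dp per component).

τ = (0.0000, 0.1200, 0.0500)

ω₁ − ω₀ = (-0.00866667, 0.13250000, 0.02428571)
τ = I·(Δω/dt) + ω₀×(Iω₀) = (0.0000, 0.1200, 0.0500)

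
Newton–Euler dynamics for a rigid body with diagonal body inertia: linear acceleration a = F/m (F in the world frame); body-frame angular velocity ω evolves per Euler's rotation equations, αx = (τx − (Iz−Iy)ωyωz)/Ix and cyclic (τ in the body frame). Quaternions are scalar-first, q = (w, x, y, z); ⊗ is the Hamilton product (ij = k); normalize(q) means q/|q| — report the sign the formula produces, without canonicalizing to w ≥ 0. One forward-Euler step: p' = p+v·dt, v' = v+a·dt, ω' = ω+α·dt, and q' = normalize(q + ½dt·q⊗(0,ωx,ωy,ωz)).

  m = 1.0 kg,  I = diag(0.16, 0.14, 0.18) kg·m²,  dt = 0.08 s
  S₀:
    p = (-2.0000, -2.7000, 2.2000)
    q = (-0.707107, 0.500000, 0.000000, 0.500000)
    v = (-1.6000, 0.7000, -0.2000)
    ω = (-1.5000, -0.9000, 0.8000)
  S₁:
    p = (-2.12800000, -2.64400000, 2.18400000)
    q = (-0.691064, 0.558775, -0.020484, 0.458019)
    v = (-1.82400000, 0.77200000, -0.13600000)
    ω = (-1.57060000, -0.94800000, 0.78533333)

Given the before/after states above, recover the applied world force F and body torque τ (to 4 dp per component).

F = (-2.8000, 0.9000, 0.8000)
τ = (-0.1700, -0.0600, -0.0600)

velocity change Δv = (-0.22400000, 0.07200000, 0.06400000)
F = m·Δv/dt = (-2.8000, 0.9000, 0.8000)
Δω = ω₁−ω₀ = (-0.07060000, -0.04800000, -0.01466667)
applied torque τ = (-0.1700, -0.0600, -0.0600)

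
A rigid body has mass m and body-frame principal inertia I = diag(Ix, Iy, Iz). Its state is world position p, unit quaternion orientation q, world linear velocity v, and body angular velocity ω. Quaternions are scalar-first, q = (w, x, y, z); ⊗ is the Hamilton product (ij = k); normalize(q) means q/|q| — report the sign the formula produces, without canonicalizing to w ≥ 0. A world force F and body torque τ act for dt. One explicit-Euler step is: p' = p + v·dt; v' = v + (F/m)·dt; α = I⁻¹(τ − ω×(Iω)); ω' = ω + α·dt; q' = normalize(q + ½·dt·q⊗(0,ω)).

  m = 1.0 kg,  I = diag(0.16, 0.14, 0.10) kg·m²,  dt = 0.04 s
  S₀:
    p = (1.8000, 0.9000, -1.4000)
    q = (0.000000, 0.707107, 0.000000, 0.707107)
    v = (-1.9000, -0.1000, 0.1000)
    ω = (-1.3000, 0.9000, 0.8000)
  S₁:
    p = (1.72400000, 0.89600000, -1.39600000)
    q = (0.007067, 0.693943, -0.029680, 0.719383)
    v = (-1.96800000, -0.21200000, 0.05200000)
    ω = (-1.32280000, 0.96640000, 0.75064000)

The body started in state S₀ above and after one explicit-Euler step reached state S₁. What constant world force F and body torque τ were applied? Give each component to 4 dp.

F = (-1.7000, -2.8000, -1.2000)
τ = (-0.1200, 0.1700, -0.1000)

Δω = ω₁−ω₀ = (-0.02280000, 0.06640000, -0.04936000)
gyro term ω₀×Iω₀ = (-0.0288, -0.0624, 0.0234)
I·α + gyro = (-0.1200, 0.1700, -0.1000)
Δv = v₁−v₀ = (-0.06800000, -0.11200000, -0.04800000)
applied force F = (-1.7000, -2.8000, -1.2000)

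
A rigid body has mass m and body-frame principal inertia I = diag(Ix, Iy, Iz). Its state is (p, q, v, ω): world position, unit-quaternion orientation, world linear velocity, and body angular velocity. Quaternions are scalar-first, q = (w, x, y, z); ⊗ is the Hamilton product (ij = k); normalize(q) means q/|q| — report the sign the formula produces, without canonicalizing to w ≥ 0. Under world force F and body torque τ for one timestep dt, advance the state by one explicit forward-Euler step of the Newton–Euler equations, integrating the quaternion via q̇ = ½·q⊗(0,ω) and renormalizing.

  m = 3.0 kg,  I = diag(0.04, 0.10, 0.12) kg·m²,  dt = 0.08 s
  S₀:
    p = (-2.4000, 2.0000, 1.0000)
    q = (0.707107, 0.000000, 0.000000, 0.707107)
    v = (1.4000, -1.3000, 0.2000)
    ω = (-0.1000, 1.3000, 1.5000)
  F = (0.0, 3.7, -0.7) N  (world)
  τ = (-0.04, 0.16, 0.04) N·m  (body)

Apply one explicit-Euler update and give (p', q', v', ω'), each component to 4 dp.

p' = (-2.2880, 1.8960, 1.0160)
q' = (0.6626, -0.0395, 0.0338, 0.7472)
v' = (1.4000, -1.2013, 0.1813)
ω' = (-0.2580, 1.4184, 1.5319)

a = F/m = (0.0000, 1.2333, -0.2333)
p' = p + v·dt = (-2.2880, 1.8960, 1.0160)
new velocity v' = (1.4000, -1.2013, 0.1813)
(τ − ω×Iω)/I = (-1.9750, 1.4800, 0.3983)
new body rate ω' = (-0.2580, 1.4184, 1.5319)
Hamilton product q⊗(0,ω) = (-1.0606605, -0.9899498, 0.8485284, 1.0606605)
updated quaternion q' = (0.6626, -0.0395, 0.0338, 0.7472)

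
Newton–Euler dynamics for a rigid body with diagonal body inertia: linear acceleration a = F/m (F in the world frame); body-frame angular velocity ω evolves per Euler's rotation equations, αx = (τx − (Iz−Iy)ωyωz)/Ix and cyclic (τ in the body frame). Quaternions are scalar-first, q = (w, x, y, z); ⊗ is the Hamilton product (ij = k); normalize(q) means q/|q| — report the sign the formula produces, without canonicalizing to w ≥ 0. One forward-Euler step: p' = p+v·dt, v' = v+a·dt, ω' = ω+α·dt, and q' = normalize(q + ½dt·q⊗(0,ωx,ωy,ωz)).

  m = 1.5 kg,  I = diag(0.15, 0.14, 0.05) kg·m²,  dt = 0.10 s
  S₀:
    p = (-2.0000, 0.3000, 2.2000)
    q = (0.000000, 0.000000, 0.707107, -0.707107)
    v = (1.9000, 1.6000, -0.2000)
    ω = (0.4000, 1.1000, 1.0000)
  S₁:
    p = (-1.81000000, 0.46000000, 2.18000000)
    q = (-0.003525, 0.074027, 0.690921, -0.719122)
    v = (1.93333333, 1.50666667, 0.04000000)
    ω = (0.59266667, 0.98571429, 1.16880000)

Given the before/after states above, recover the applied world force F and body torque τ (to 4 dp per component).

Δω = ω₁−ω₀ = (0.19266667, -0.11428571, 0.16880000)
I·α + gyro = (0.1900, -0.1200, 0.0800)
velocity change Δv = (0.03333333, -0.09333333, 0.24000000)
F = m·Δv/dt = (0.5000, -1.4000, 3.6000)

F = (0.5000, -1.4000, 3.6000)
τ = (0.1900, -0.1200, 0.0800)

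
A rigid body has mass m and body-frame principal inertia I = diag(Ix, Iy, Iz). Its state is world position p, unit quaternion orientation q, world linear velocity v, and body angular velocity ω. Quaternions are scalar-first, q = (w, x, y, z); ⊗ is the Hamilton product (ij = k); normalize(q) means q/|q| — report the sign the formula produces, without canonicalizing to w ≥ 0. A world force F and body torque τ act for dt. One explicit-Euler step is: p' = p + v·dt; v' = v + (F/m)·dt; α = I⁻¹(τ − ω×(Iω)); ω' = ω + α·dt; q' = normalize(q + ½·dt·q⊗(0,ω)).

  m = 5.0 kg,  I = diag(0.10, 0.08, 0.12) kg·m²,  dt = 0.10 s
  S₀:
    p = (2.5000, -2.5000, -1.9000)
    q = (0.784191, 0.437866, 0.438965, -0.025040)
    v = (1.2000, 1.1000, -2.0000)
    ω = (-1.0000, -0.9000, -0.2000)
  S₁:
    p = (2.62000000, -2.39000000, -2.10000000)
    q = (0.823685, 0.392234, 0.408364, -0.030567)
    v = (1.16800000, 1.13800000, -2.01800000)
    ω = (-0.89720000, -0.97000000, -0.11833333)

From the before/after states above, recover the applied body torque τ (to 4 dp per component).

ω₁ − ω₀ = (0.10280000, -0.07000000, 0.08166667)
gyro term ω₀×Iω₀ = (0.0072, -0.0040, -0.0180)
τ = I·(Δω/dt) + ω₀×(Iω₀) = (0.1100, -0.0600, 0.0800)

τ = (0.1100, -0.0600, 0.0800)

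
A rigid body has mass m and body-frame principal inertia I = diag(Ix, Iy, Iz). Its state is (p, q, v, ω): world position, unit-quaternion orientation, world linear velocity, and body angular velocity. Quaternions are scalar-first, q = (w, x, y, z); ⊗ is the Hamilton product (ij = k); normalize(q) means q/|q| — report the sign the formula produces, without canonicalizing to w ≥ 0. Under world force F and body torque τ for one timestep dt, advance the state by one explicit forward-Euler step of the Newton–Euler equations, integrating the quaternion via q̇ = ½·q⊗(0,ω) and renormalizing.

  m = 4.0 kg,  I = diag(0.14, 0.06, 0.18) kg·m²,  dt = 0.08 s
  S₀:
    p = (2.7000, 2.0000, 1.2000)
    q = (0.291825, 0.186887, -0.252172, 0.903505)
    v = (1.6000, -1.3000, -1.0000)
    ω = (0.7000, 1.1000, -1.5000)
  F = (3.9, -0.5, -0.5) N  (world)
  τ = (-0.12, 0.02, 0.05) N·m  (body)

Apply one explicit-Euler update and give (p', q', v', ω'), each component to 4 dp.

p' = (2.8280, 1.8960, 1.1200)
q' = (0.3508, 0.1699, -0.2022, 0.8984)
v' = (1.6780, -1.3100, -1.0100)
ω' = (0.7446, 1.0707, -1.4504)

new position p' = (2.8280, 1.8960, 1.1200)
new velocity v' = (1.6780, -1.3100, -1.0100)
α = I⁻¹(τ − ω×Iω) = (0.5571, -0.3667, 0.6200)
ω + α·dt = (0.7446, 1.0707, -1.4504)
2q̇ = q⊗(0,ω) = (1.5018258, -0.4113200, 1.2337915, -0.0556414)
q + ½dt·q⊗(0,ω), renormalized = (0.3508, 0.1699, -0.2022, 0.8984)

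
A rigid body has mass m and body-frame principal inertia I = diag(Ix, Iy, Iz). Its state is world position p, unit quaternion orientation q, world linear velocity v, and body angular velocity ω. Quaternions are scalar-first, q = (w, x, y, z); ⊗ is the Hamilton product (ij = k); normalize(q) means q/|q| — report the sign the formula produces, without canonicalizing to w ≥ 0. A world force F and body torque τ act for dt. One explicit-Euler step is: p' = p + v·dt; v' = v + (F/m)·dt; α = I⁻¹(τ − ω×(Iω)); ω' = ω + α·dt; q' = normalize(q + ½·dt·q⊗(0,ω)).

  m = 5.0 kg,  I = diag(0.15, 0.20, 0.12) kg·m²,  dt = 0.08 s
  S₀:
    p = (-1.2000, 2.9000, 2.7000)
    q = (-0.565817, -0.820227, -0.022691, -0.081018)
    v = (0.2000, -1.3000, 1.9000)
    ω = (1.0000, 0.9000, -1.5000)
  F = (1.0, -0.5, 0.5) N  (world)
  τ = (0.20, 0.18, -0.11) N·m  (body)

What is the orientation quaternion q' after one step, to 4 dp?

Hamilton product q⊗(0,ω) = (0.7191219, -0.4588643, -1.8205938, 0.1332122)
q + ½dt·q⊗(0,ω), renormalized = (-0.5353, -0.8359, -0.0952, -0.0754)

q' = (-0.5353, -0.8359, -0.0952, -0.0754)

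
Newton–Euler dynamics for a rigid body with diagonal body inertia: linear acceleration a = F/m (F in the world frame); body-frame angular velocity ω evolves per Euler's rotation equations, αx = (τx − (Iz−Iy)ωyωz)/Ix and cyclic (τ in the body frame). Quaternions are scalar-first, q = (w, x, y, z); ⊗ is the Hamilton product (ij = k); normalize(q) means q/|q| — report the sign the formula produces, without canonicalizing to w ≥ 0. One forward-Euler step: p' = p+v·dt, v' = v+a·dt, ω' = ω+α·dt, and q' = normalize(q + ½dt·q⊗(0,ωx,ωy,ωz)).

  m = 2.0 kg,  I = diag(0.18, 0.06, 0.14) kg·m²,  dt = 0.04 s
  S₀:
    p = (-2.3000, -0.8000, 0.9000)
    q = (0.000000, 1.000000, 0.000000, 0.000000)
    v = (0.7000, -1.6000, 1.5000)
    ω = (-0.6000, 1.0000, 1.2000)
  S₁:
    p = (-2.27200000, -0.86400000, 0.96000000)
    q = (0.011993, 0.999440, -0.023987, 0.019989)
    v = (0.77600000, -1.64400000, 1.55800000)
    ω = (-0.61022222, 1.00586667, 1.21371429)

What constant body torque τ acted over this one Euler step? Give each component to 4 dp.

rate change Δω = (-0.01022222, 0.00586667, 0.01371429)
gyro term ω₀×Iω₀ = (0.0960, -0.0288, 0.0720)
τ = I·(Δω/dt) + ω₀×(Iω₀) = (0.0500, -0.0200, 0.1200)

τ = (0.0500, -0.0200, 0.1200)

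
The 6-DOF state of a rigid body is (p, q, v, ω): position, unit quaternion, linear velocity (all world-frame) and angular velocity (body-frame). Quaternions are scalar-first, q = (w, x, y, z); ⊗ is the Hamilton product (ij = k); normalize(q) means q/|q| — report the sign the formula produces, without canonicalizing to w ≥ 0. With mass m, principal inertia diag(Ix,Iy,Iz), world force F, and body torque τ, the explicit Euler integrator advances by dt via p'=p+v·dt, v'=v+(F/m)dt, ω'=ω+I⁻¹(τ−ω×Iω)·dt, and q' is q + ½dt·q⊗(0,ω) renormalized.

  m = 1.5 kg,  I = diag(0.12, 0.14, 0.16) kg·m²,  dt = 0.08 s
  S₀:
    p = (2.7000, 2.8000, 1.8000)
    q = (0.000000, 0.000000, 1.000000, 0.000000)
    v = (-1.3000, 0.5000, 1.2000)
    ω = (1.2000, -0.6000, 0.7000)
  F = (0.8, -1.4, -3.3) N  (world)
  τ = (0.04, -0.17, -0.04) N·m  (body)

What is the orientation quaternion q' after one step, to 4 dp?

q⊗(0,ω) = (0.6000000, 0.7000000, 0.0000000, -1.2000000)
q + ½dt·q⊗(0,ω), renormalized = (0.0240, 0.0279, 0.9982, -0.0479)

q' = (0.0240, 0.0279, 0.9982, -0.0479)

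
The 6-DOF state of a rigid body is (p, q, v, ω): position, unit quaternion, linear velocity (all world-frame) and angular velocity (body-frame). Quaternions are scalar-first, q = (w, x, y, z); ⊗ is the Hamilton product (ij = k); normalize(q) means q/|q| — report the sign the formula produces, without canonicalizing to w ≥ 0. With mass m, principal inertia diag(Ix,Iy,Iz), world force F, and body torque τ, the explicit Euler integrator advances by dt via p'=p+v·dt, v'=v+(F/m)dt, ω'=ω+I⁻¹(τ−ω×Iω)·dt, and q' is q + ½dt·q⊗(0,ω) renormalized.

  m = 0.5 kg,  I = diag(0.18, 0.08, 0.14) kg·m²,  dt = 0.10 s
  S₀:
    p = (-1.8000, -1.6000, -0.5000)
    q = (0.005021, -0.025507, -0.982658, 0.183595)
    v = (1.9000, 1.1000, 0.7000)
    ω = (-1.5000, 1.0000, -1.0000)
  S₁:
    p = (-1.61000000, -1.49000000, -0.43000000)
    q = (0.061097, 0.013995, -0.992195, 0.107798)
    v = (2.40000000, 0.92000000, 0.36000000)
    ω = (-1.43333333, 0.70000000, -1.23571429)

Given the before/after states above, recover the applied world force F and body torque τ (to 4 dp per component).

velocity change Δv = (0.50000000, -0.18000000, -0.34000000)
applied force F = (2.5000, -0.9000, -1.7000)
ω₁ − ω₀ = (0.06666667, -0.30000000, -0.23571429)
gyro term ω₀×Iω₀ = (-0.0600, 0.0600, 0.1500)
τ = I·(Δω/dt) + ω₀×(Iω₀) = (0.0600, -0.1800, -0.1800)

F = (2.5000, -0.9000, -1.7000)
τ = (0.0600, -0.1800, -0.1800)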